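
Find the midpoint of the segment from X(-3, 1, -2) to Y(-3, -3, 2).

M = ((x₁+x₂)/2, (y₁+y₂)/2, (z₁+z₂)/2)
  = ((-3 - 3)/2, (1 - 3)/2, (-2 + 2)/2)
  = (-6/2, -2/2, 0/2)
  = (-3, -1, 0)

(-3, -1, 0)


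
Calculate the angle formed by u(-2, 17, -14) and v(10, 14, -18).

u·v = (-2)·10 + 17·14 + (-14)·(-18) = -20 + 238 + 252 = 470
|u| = √((-2)² + 17² + (-14)²) = √489 ≈ 22.11
|v| = √(10² + 14² + (-18)²) = √620 ≈ 24.9
cos θ = (u·v)/(|u||v|) = 470/(22.11·24.9) ≈ 0.8536
θ = arccos(0.8536) ≈ 31.4°

31.4°


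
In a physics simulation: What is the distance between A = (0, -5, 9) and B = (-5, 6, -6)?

d = √[(x₂-x₁)² + (y₂-y₁)² + (z₂-z₁)²]
  = √[(-5)² + 11² + (-15)²]
  = √[25 + 121 + 225]
  = √371
  ≈ 19.26

19.26


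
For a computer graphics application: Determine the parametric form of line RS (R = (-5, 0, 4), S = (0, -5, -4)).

Direction vector d = S - R = (0 + 5, -5 + 0, -4 - 4) = (5, -5, -8)
Parametric form r = R + t·d:
x = -5 + 5t, y = 0 - 5t, z = 4 - 8t

x = -5 + 5t, y = 0 - 5t, z = 4 - 8t


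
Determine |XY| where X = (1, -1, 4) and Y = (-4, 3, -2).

d = √[(x₂-x₁)² + (y₂-y₁)² + (z₂-z₁)²]
  = √[(-5)² + 4² + (-6)²]
  = √[25 + 16 + 36]
  = √77
  ≈ 8.775

8.775


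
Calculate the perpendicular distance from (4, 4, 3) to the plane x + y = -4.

distance = |a·x₀ + b·y₀ + c·z₀ - d| / √(a² + b² + c²)
  = |1·4 + 1·4 + 0·3 - (-4)| / √(1² + 1² + 0²)
  = |4 + 4 + 0 + 4| / √(1 + 1 + 0)
  = |12| / √2
  = 12 / 1.414
  ≈ 8.485

8.485


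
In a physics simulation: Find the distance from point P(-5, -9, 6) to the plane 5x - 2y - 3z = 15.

distance = |a·x₀ + b·y₀ + c·z₀ - d| / √(a² + b² + c²)
  = |5·(-5) + (-2)·(-9) + (-3)·6 - 15| / √(5² + (-2)² + (-3)²)
  = |-25 + 18 - 18 - 15| / √(25 + 4 + 9)
  = |-40| / √38
  = 40 / 6.164
  ≈ 6.489

6.489


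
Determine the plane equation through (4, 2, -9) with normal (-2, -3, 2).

The plane through P with normal n = (a, b, c) satisfies n·(r - P) = 0,
i.e. ax + by + cz = a·x₀ + b·y₀ + c·z₀.
d = (-2)·4 + (-3)·2 + 2·(-9)
  = -8 - 6 - 18
  = -32
Equation: -2x - 3y + 2z = -32

-2x - 3y + 2z = -32


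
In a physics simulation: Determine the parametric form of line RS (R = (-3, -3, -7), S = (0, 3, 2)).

Direction vector d = S - R = (0 + 3, 3 + 3, 2 + 7) = (3, 6, 9)
Parametric form r = R + t·d:
x = -3 + 3t, y = -3 + 6t, z = -7 + 9t

x = -3 + 3t, y = -3 + 6t, z = -7 + 9t


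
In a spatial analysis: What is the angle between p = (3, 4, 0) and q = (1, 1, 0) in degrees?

p·q = 3·1 + 4·1 + 0·0 = 3 + 4 + 0 = 7
|p| = √(3² + 4² + 0²) = √25 ≈ 5
|q| = √(1² + 1² + 0²) = √2 ≈ 1.414
cos θ = (p·q)/(|p||q|) = 7/(5·1.414) ≈ 0.9899
θ = arccos(0.9899) ≈ 8.13°

8.13°


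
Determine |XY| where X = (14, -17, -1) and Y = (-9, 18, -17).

d = √[(x₂-x₁)² + (y₂-y₁)² + (z₂-z₁)²]
  = √[(-23)² + 35² + (-16)²]
  = √[529 + 1225 + 256]
  = √2010
  ≈ 44.83

44.83


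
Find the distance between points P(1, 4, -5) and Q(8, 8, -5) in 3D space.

d = √[(x₂-x₁)² + (y₂-y₁)² + (z₂-z₁)²]
  = √[7² + 4² + 0²]
  = √[49 + 16 + 0]
  = √65
  ≈ 8.062

8.062


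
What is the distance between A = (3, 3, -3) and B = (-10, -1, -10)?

d = √[(x₂-x₁)² + (y₂-y₁)² + (z₂-z₁)²]
  = √[(-13)² + (-4)² + (-7)²]
  = √[169 + 16 + 49]
  = √234
  ≈ 15.3

15.3


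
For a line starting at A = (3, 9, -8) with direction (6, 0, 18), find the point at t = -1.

P(t) = A + t·d
  = (3 + 6·(-1), 9 + 0·(-1), -8 + 18·(-1))
  = (3 - 6, 9 + 0, -8 - 18)
  = (-3, 9, -26)

(-3, 9, -26)


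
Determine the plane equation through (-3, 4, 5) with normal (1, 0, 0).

The plane through P with normal n = (a, b, c) satisfies n·(r - P) = 0,
i.e. ax + by + cz = a·x₀ + b·y₀ + c·z₀.
d = 1·(-3) + 0·4 + 0·5
  = -3 + 0 + 0
  = -3
Equation: x = -3

x = -3


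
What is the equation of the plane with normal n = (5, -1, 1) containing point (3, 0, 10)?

The plane through P with normal n = (a, b, c) satisfies n·(r - P) = 0,
i.e. ax + by + cz = a·x₀ + b·y₀ + c·z₀.
d = 5·3 + (-1)·0 + 1·10
  = 15 + 0 + 10
  = 25
Equation: 5x - y + z = 25

5x - y + z = 25


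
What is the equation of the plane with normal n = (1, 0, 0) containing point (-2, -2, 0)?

The plane through P with normal n = (a, b, c) satisfies n·(r - P) = 0,
i.e. ax + by + cz = a·x₀ + b·y₀ + c·z₀.
d = 1·(-2) + 0·(-2) + 0·0
  = -2 + 0 + 0
  = -2
Equation: x = -2

x = -2


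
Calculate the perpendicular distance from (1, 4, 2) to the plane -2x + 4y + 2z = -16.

distance = |a·x₀ + b·y₀ + c·z₀ - d| / √(a² + b² + c²)
  = |(-2)·1 + 4·4 + 2·2 - (-16)| / √((-2)² + 4² + 2²)
  = |-2 + 16 + 4 + 16| / √(4 + 16 + 4)
  = |34| / √24
  = 34 / 4.899
  ≈ 6.94

6.94


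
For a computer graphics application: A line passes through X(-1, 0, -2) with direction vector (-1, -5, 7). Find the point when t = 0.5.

P(t) = X + t·d
  = (-1 + (-1)·0.5, 0 + (-5)·0.5, -2 + 7·0.5)
  = (-1 - 0.5, 0 - 2.5, -2 + 3.5)
  = (-1.5, -2.5, 1.5)

(-1.5, -2.5, 1.5)


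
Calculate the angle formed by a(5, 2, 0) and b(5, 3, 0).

a·b = 5·5 + 2·3 + 0·0 = 25 + 6 + 0 = 31
|a| = √(5² + 2² + 0²) = √29 ≈ 5.385
|b| = √(5² + 3² + 0²) = √34 ≈ 5.831
cos θ = (a·b)/(|a||b|) = 31/(5.385·5.831) ≈ 0.9872
θ = arccos(0.9872) ≈ 9.162°

9.162°


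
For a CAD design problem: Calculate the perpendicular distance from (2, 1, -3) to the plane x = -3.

distance = |a·x₀ + b·y₀ + c·z₀ - d| / √(a² + b² + c²)
  = |1·2 + 0·1 + 0·(-3) - (-3)| / √(1² + 0² + 0²)
  = |2 + 0 + 0 + 3| / √(1 + 0 + 0)
  = |5| / √1
  = 5 / 1
  ≈ 5

5


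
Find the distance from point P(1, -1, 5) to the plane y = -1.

distance = |a·x₀ + b·y₀ + c·z₀ - d| / √(a² + b² + c²)
  = |0·1 + 1·(-1) + 0·5 - (-1)| / √(0² + 1² + 0²)
  = |0 - 1 + 0 + 1| / √(0 + 1 + 0)
  = |0| / √1
  = 0 / 1
  ≈ 0

0


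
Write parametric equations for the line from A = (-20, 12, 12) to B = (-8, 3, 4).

Direction vector d = B - A = (-8 + 20, 3 - 12, 4 - 12) = (12, -9, -8)
Parametric form r = A + t·d:
x = -20 + 12t, y = 12 - 9t, z = 12 - 8t

x = -20 + 12t, y = 12 - 9t, z = 12 - 8t


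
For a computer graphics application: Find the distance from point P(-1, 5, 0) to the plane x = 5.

distance = |a·x₀ + b·y₀ + c·z₀ - d| / √(a² + b² + c²)
  = |1·(-1) + 0·5 + 0·0 - 5| / √(1² + 0² + 0²)
  = |-1 + 0 + 0 - 5| / √(1 + 0 + 0)
  = |-6| / √1
  = 6 / 1
  ≈ 6

6


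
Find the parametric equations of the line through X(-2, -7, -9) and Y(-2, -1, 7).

Direction vector d = Y - X = (-2 + 2, -1 + 7, 7 + 9) = (0, 6, 16)
Parametric form r = X + t·d:
x = -2, y = -7 + 6t, z = -9 + 16t

x = -2, y = -7 + 6t, z = -9 + 16t


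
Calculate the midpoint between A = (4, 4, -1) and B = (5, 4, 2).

M = ((x₁+x₂)/2, (y₁+y₂)/2, (z₁+z₂)/2)
  = ((4 + 5)/2, (4 + 4)/2, (-1 + 2)/2)
  = (9/2, 8/2, 1/2)
  = (4.5, 4, 0.5)

(4.5, 4, 0.5)


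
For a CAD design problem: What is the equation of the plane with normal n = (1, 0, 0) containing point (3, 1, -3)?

The plane through P with normal n = (a, b, c) satisfies n·(r - P) = 0,
i.e. ax + by + cz = a·x₀ + b·y₀ + c·z₀.
d = 1·3 + 0·1 + 0·(-3)
  = 3 + 0 + 0
  = 3
Equation: x = 3

x = 3


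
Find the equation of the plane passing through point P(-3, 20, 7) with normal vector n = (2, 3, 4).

The plane through P with normal n = (a, b, c) satisfies n·(r - P) = 0,
i.e. ax + by + cz = a·x₀ + b·y₀ + c·z₀.
d = 2·(-3) + 3·20 + 4·7
  = -6 + 60 + 28
  = 82
Equation: 2x + 3y + 4z = 82

2x + 3y + 4z = 82


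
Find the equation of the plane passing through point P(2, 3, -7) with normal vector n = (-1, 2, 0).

The plane through P with normal n = (a, b, c) satisfies n·(r - P) = 0,
i.e. ax + by + cz = a·x₀ + b·y₀ + c·z₀.
d = (-1)·2 + 2·3 + 0·(-7)
  = -2 + 6 + 0
  = 4
Equation: -x + 2y = 4

-x + 2y = 4


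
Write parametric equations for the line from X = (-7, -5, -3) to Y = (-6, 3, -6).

Direction vector d = Y - X = (-6 + 7, 3 + 5, -6 + 3) = (1, 8, -3)
Parametric form r = X + t·d:
x = -7 + t, y = -5 + 8t, z = -3 - 3t

x = -7 + t, y = -5 + 8t, z = -3 - 3t


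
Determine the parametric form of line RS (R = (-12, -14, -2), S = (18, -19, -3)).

Direction vector d = S - R = (18 + 12, -19 + 14, -3 + 2) = (30, -5, -1)
Parametric form r = R + t·d:
x = -12 + 30t, y = -14 - 5t, z = -2 - t

x = -12 + 30t, y = -14 - 5t, z = -2 - t


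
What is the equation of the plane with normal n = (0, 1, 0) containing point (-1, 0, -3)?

The plane through P with normal n = (a, b, c) satisfies n·(r - P) = 0,
i.e. ax + by + cz = a·x₀ + b·y₀ + c·z₀.
d = 0·(-1) + 1·0 + 0·(-3)
  = 0 + 0 + 0
  = 0
Equation: y = 0

y = 0


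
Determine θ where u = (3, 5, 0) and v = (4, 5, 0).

u·v = 3·4 + 5·5 + 0·0 = 12 + 25 + 0 = 37
|u| = √(3² + 5² + 0²) = √34 ≈ 5.831
|v| = √(4² + 5² + 0²) = √41 ≈ 6.403
cos θ = (u·v)/(|u||v|) = 37/(5.831·6.403) ≈ 0.991
θ = arccos(0.991) ≈ 7.696°

7.696°


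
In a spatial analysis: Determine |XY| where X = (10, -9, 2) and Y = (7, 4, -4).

d = √[(x₂-x₁)² + (y₂-y₁)² + (z₂-z₁)²]
  = √[(-3)² + 13² + (-6)²]
  = √[9 + 169 + 36]
  = √214
  ≈ 14.63

14.63


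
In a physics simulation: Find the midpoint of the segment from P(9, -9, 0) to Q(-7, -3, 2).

M = ((x₁+x₂)/2, (y₁+y₂)/2, (z₁+z₂)/2)
  = ((9 - 7)/2, (-9 - 3)/2, (0 + 2)/2)
  = (2/2, -12/2, 2/2)
  = (1, -6, 1)

(1, -6, 1)


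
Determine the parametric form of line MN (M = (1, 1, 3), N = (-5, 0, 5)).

Direction vector d = N - M = (-5 - 1, 0 - 1, 5 - 3) = (-6, -1, 2)
Parametric form r = M + t·d:
x = 1 - 6t, y = 1 - t, z = 3 + 2t

x = 1 - 6t, y = 1 - t, z = 3 + 2t


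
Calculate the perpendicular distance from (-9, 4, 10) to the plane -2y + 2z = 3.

distance = |a·x₀ + b·y₀ + c·z₀ - d| / √(a² + b² + c²)
  = |0·(-9) + (-2)·4 + 2·10 - 3| / √(0² + (-2)² + 2²)
  = |0 - 8 + 20 - 3| / √(0 + 4 + 4)
  = |9| / √8
  = 9 / 2.828
  ≈ 3.182

3.182


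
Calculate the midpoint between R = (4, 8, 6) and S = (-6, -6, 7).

M = ((x₁+x₂)/2, (y₁+y₂)/2, (z₁+z₂)/2)
  = ((4 - 6)/2, (8 - 6)/2, (6 + 7)/2)
  = (-2/2, 2/2, 13/2)
  = (-1, 1, 6.5)

(-1, 1, 6.5)


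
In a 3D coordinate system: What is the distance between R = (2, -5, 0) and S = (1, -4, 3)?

d = √[(x₂-x₁)² + (y₂-y₁)² + (z₂-z₁)²]
  = √[(-1)² + 1² + 3²]
  = √[1 + 1 + 9]
  = √11
  ≈ 3.317

3.317


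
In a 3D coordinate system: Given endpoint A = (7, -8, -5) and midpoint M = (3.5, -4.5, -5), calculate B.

B = 2M - A
  = (2·3.5 - 7, 2·(-4.5) - (-8), 2·(-5) - (-5))
  = (7 - 7, -9 + 8, -10 + 5)
  = (0, -1, -5)

(0, -1, -5)


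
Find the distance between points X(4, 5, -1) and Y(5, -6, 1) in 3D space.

d = √[(x₂-x₁)² + (y₂-y₁)² + (z₂-z₁)²]
  = √[1² + (-11)² + 2²]
  = √[1 + 121 + 4]
  = √126
  ≈ 11.22

11.22


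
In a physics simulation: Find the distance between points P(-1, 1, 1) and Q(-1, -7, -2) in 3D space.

d = √[(x₂-x₁)² + (y₂-y₁)² + (z₂-z₁)²]
  = √[0² + (-8)² + (-3)²]
  = √[0 + 64 + 9]
  = √73
  ≈ 8.544

8.544


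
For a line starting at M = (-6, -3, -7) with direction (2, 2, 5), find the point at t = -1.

P(t) = M + t·d
  = (-6 + 2·(-1), -3 + 2·(-1), -7 + 5·(-1))
  = (-6 - 2, -3 - 2, -7 - 5)
  = (-8, -5, -12)

(-8, -5, -12)


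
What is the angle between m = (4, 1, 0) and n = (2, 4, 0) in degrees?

m·n = 4·2 + 1·4 + 0·0 = 8 + 4 + 0 = 12
|m| = √(4² + 1² + 0²) = √17 ≈ 4.123
|n| = √(2² + 4² + 0²) = √20 ≈ 4.472
cos θ = (m·n)/(|m||n|) = 12/(4.123·4.472) ≈ 0.6508
θ = arccos(0.6508) ≈ 49.4°

49.4°


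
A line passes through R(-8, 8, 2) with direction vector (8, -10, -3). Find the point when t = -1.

P(t) = R + t·d
  = (-8 + 8·(-1), 8 + (-10)·(-1), 2 + (-3)·(-1))
  = (-8 - 8, 8 + 10, 2 + 3)
  = (-16, 18, 5)

(-16, 18, 5)


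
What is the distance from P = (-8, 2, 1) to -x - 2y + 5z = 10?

distance = |a·x₀ + b·y₀ + c·z₀ - d| / √(a² + b² + c²)
  = |(-1)·(-8) + (-2)·2 + 5·1 - 10| / √((-1)² + (-2)² + 5²)
  = |8 - 4 + 5 - 10| / √(1 + 4 + 25)
  = |-1| / √30
  = 1 / 5.477
  ≈ 0.1826

0.1826


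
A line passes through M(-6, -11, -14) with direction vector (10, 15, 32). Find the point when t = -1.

P(t) = M + t·d
  = (-6 + 10·(-1), -11 + 15·(-1), -14 + 32·(-1))
  = (-6 - 10, -11 - 15, -14 - 32)
  = (-16, -26, -46)

(-16, -26, -46)


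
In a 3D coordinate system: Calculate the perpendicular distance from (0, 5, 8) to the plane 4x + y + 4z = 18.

distance = |a·x₀ + b·y₀ + c·z₀ - d| / √(a² + b² + c²)
  = |4·0 + 1·5 + 4·8 - 18| / √(4² + 1² + 4²)
  = |0 + 5 + 32 - 18| / √(16 + 1 + 16)
  = |19| / √33
  = 19 / 5.745
  ≈ 3.307

3.307


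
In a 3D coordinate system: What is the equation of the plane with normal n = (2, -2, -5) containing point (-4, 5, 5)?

The plane through P with normal n = (a, b, c) satisfies n·(r - P) = 0,
i.e. ax + by + cz = a·x₀ + b·y₀ + c·z₀.
d = 2·(-4) + (-2)·5 + (-5)·5
  = -8 - 10 - 25
  = -43
Equation: 2x - 2y - 5z = -43

2x - 2y - 5z = -43


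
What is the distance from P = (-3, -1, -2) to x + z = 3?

distance = |a·x₀ + b·y₀ + c·z₀ - d| / √(a² + b² + c²)
  = |1·(-3) + 0·(-1) + 1·(-2) - 3| / √(1² + 0² + 1²)
  = |-3 + 0 - 2 - 3| / √(1 + 0 + 1)
  = |-8| / √2
  = 8 / 1.414
  ≈ 5.657

5.657


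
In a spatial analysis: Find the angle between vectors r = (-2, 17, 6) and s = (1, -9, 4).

r·s = (-2)·1 + 17·(-9) + 6·4 = -2 - 153 + 24 = -131
|r| = √((-2)² + 17² + 6²) = √329 ≈ 18.14
|s| = √(1² + (-9)² + 4²) = √98 ≈ 9.899
cos θ = (r·s)/(|r||s|) = -131/(18.14·9.899) ≈ -0.7296
θ = arccos(-0.7296) ≈ 136.8°

136.8°


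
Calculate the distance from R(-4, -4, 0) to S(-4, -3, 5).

d = √[(x₂-x₁)² + (y₂-y₁)² + (z₂-z₁)²]
  = √[0² + 1² + 5²]
  = √[0 + 1 + 25]
  = √26
  ≈ 5.099

5.099


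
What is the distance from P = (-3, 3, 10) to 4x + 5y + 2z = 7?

distance = |a·x₀ + b·y₀ + c·z₀ - d| / √(a² + b² + c²)
  = |4·(-3) + 5·3 + 2·10 - 7| / √(4² + 5² + 2²)
  = |-12 + 15 + 20 - 7| / √(16 + 25 + 4)
  = |16| / √45
  = 16 / 6.708
  ≈ 2.385

2.385


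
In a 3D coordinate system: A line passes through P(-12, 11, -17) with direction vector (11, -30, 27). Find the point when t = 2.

P(t) = P + t·d
  = (-12 + 11·2, 11 + (-30)·2, -17 + 27·2)
  = (-12 + 22, 11 - 60, -17 + 54)
  = (10, -49, 37)

(10, -49, 37)


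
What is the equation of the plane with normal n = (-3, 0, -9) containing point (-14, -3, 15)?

The plane through P with normal n = (a, b, c) satisfies n·(r - P) = 0,
i.e. ax + by + cz = a·x₀ + b·y₀ + c·z₀.
d = (-3)·(-14) + 0·(-3) + (-9)·15
  = 42 + 0 - 135
  = -93
Equation: -3x - 9z = -93

-3x - 9z = -93


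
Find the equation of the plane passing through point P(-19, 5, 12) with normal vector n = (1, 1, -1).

The plane through P with normal n = (a, b, c) satisfies n·(r - P) = 0,
i.e. ax + by + cz = a·x₀ + b·y₀ + c·z₀.
d = 1·(-19) + 1·5 + (-1)·12
  = -19 + 5 - 12
  = -26
Equation: x + y - z = -26

x + y - z = -26


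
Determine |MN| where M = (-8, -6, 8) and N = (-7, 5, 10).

d = √[(x₂-x₁)² + (y₂-y₁)² + (z₂-z₁)²]
  = √[1² + 11² + 2²]
  = √[1 + 121 + 4]
  = √126
  ≈ 11.22

11.22


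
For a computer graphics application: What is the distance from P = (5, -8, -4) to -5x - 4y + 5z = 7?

distance = |a·x₀ + b·y₀ + c·z₀ - d| / √(a² + b² + c²)
  = |(-5)·5 + (-4)·(-8) + 5·(-4) - 7| / √((-5)² + (-4)² + 5²)
  = |-25 + 32 - 20 - 7| / √(25 + 16 + 25)
  = |-20| / √66
  = 20 / 8.124
  ≈ 2.462

2.462


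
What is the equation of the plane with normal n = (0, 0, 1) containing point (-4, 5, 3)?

The plane through P with normal n = (a, b, c) satisfies n·(r - P) = 0,
i.e. ax + by + cz = a·x₀ + b·y₀ + c·z₀.
d = 0·(-4) + 0·5 + 1·3
  = 0 + 0 + 3
  = 3
Equation: z = 3

z = 3


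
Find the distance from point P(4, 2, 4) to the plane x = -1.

distance = |a·x₀ + b·y₀ + c·z₀ - d| / √(a² + b² + c²)
  = |1·4 + 0·2 + 0·4 - (-1)| / √(1² + 0² + 0²)
  = |4 + 0 + 0 + 1| / √(1 + 0 + 0)
  = |5| / √1
  = 5 / 1
  ≈ 5

5


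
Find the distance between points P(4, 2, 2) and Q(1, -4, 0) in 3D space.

d = √[(x₂-x₁)² + (y₂-y₁)² + (z₂-z₁)²]
  = √[(-3)² + (-6)² + (-2)²]
  = √[9 + 36 + 4]
  = √49
  ≈ 7

7


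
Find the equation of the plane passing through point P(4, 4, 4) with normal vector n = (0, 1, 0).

The plane through P with normal n = (a, b, c) satisfies n·(r - P) = 0,
i.e. ax + by + cz = a·x₀ + b·y₀ + c·z₀.
d = 0·4 + 1·4 + 0·4
  = 0 + 4 + 0
  = 4
Equation: y = 4

y = 4


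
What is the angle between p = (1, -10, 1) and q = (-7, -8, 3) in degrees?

p·q = 1·(-7) + (-10)·(-8) + 1·3 = -7 + 80 + 3 = 76
|p| = √(1² + (-10)² + 1²) = √102 ≈ 10.1
|q| = √((-7)² + (-8)² + 3²) = √122 ≈ 11.05
cos θ = (p·q)/(|p||q|) = 76/(10.1·11.05) ≈ 0.6813
θ = arccos(0.6813) ≈ 47.06°

47.06°


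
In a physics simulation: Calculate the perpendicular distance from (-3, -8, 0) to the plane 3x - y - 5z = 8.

distance = |a·x₀ + b·y₀ + c·z₀ - d| / √(a² + b² + c²)
  = |3·(-3) + (-1)·(-8) + (-5)·0 - 8| / √(3² + (-1)² + (-5)²)
  = |-9 + 8 + 0 - 8| / √(9 + 1 + 25)
  = |-9| / √35
  = 9 / 5.916
  ≈ 1.521

1.521


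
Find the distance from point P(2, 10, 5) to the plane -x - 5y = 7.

distance = |a·x₀ + b·y₀ + c·z₀ - d| / √(a² + b² + c²)
  = |(-1)·2 + (-5)·10 + 0·5 - 7| / √((-1)² + (-5)² + 0²)
  = |-2 - 50 + 0 - 7| / √(1 + 25 + 0)
  = |-59| / √26
  = 59 / 5.099
  ≈ 11.57

11.57


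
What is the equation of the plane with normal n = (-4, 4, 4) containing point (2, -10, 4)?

The plane through P with normal n = (a, b, c) satisfies n·(r - P) = 0,
i.e. ax + by + cz = a·x₀ + b·y₀ + c·z₀.
d = (-4)·2 + 4·(-10) + 4·4
  = -8 - 40 + 16
  = -32
Equation: -4x + 4y + 4z = -32

-4x + 4y + 4z = -32


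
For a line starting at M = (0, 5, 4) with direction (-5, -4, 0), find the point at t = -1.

P(t) = M + t·d
  = (0 + (-5)·(-1), 5 + (-4)·(-1), 4 + 0·(-1))
  = (0 + 5, 5 + 4, 4 + 0)
  = (5, 9, 4)

(5, 9, 4)


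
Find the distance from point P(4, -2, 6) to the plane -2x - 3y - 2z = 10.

distance = |a·x₀ + b·y₀ + c·z₀ - d| / √(a² + b² + c²)
  = |(-2)·4 + (-3)·(-2) + (-2)·6 - 10| / √((-2)² + (-3)² + (-2)²)
  = |-8 + 6 - 12 - 10| / √(4 + 9 + 4)
  = |-24| / √17
  = 24 / 4.123
  ≈ 5.821

5.821


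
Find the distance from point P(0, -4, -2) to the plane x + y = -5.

distance = |a·x₀ + b·y₀ + c·z₀ - d| / √(a² + b² + c²)
  = |1·0 + 1·(-4) + 0·(-2) - (-5)| / √(1² + 1² + 0²)
  = |0 - 4 + 0 + 5| / √(1 + 1 + 0)
  = |1| / √2
  = 1 / 1.414
  ≈ 0.7071

0.7071


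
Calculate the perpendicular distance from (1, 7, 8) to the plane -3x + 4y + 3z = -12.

distance = |a·x₀ + b·y₀ + c·z₀ - d| / √(a² + b² + c²)
  = |(-3)·1 + 4·7 + 3·8 - (-12)| / √((-3)² + 4² + 3²)
  = |-3 + 28 + 24 + 12| / √(9 + 16 + 9)
  = |61| / √34
  = 61 / 5.831
  ≈ 10.46

10.46


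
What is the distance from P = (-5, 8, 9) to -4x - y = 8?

distance = |a·x₀ + b·y₀ + c·z₀ - d| / √(a² + b² + c²)
  = |(-4)·(-5) + (-1)·8 + 0·9 - 8| / √((-4)² + (-1)² + 0²)
  = |20 - 8 + 0 - 8| / √(16 + 1 + 0)
  = |4| / √17
  = 4 / 4.123
  ≈ 0.9701

0.9701


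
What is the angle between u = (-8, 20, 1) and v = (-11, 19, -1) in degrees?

u·v = (-8)·(-11) + 20·19 + 1·(-1) = 88 + 380 - 1 = 467
|u| = √((-8)² + 20² + 1²) = √465 ≈ 21.56
|v| = √((-11)² + 19² + (-1)²) = √483 ≈ 21.98
cos θ = (u·v)/(|u||v|) = 467/(21.56·21.98) ≈ 0.9854
θ = arccos(0.9854) ≈ 9.799°

9.799°


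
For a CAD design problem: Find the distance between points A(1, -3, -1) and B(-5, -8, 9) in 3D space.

d = √[(x₂-x₁)² + (y₂-y₁)² + (z₂-z₁)²]
  = √[(-6)² + (-5)² + 10²]
  = √[36 + 25 + 100]
  = √161
  ≈ 12.69

12.69


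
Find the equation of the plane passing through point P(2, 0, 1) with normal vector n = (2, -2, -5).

The plane through P with normal n = (a, b, c) satisfies n·(r - P) = 0,
i.e. ax + by + cz = a·x₀ + b·y₀ + c·z₀.
d = 2·2 + (-2)·0 + (-5)·1
  = 4 + 0 - 5
  = -1
Equation: 2x - 2y - 5z = -1

2x - 2y - 5z = -1


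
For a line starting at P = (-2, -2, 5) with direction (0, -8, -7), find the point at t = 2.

P(t) = P + t·d
  = (-2 + 0·2, -2 + (-8)·2, 5 + (-7)·2)
  = (-2 + 0, -2 - 16, 5 - 14)
  = (-2, -18, -9)

(-2, -18, -9)


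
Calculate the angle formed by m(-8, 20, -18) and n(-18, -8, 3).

m·n = (-8)·(-18) + 20·(-8) + (-18)·3 = 144 - 160 - 54 = -70
|m| = √((-8)² + 20² + (-18)²) = √788 ≈ 28.07
|n| = √((-18)² + (-8)² + 3²) = √397 ≈ 19.92
cos θ = (m·n)/(|m||n|) = -70/(28.07·19.92) ≈ -0.1252
θ = arccos(-0.1252) ≈ 97.19°

97.19°


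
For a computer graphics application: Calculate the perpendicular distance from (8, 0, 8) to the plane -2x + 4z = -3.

distance = |a·x₀ + b·y₀ + c·z₀ - d| / √(a² + b² + c²)
  = |(-2)·8 + 0·0 + 4·8 - (-3)| / √((-2)² + 0² + 4²)
  = |-16 + 0 + 32 + 3| / √(4 + 0 + 16)
  = |19| / √20
  = 19 / 4.472
  ≈ 4.249

4.249


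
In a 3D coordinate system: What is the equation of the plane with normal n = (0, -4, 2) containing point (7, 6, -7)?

The plane through P with normal n = (a, b, c) satisfies n·(r - P) = 0,
i.e. ax + by + cz = a·x₀ + b·y₀ + c·z₀.
d = 0·7 + (-4)·6 + 2·(-7)
  = 0 - 24 - 14
  = -38
Equation: -4y + 2z = -38

-4y + 2z = -38


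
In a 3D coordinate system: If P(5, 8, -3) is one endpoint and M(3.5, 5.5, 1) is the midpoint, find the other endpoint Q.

Q = 2M - P
  = (2·3.5 - 5, 2·5.5 - 8, 2·1 - (-3))
  = (7 - 5, 11 - 8, 2 + 3)
  = (2, 3, 5)

(2, 3, 5)


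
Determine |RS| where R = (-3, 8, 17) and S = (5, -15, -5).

d = √[(x₂-x₁)² + (y₂-y₁)² + (z₂-z₁)²]
  = √[8² + (-23)² + (-22)²]
  = √[64 + 529 + 484]
  = √1077
  ≈ 32.82

32.82


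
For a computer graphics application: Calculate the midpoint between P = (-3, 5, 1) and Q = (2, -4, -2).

M = ((x₁+x₂)/2, (y₁+y₂)/2, (z₁+z₂)/2)
  = ((-3 + 2)/2, (5 - 4)/2, (1 - 2)/2)
  = (-1/2, 1/2, -1/2)
  = (-0.5, 0.5, -0.5)

(-0.5, 0.5, -0.5)


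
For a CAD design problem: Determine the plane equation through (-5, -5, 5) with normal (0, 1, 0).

The plane through P with normal n = (a, b, c) satisfies n·(r - P) = 0,
i.e. ax + by + cz = a·x₀ + b·y₀ + c·z₀.
d = 0·(-5) + 1·(-5) + 0·5
  = 0 - 5 + 0
  = -5
Equation: y = -5

y = -5


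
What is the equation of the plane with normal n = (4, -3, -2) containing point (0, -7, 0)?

The plane through P with normal n = (a, b, c) satisfies n·(r - P) = 0,
i.e. ax + by + cz = a·x₀ + b·y₀ + c·z₀.
d = 4·0 + (-3)·(-7) + (-2)·0
  = 0 + 21 + 0
  = 21
Equation: 4x - 3y - 2z = 21

4x - 3y - 2z = 21


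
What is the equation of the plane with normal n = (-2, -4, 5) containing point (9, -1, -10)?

The plane through P with normal n = (a, b, c) satisfies n·(r - P) = 0,
i.e. ax + by + cz = a·x₀ + b·y₀ + c·z₀.
d = (-2)·9 + (-4)·(-1) + 5·(-10)
  = -18 + 4 - 50
  = -64
Equation: -2x - 4y + 5z = -64

-2x - 4y + 5z = -64


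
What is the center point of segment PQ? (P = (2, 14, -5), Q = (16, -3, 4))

M = ((x₁+x₂)/2, (y₁+y₂)/2, (z₁+z₂)/2)
  = ((2 + 16)/2, (14 - 3)/2, (-5 + 4)/2)
  = (18/2, 11/2, -1/2)
  = (9, 5.5, -0.5)

(9, 5.5, -0.5)


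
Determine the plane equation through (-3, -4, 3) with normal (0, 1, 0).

The plane through P with normal n = (a, b, c) satisfies n·(r - P) = 0,
i.e. ax + by + cz = a·x₀ + b·y₀ + c·z₀.
d = 0·(-3) + 1·(-4) + 0·3
  = 0 - 4 + 0
  = -4
Equation: y = -4

y = -4


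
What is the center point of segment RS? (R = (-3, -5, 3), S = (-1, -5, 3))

M = ((x₁+x₂)/2, (y₁+y₂)/2, (z₁+z₂)/2)
  = ((-3 - 1)/2, (-5 - 5)/2, (3 + 3)/2)
  = (-4/2, -10/2, 6/2)
  = (-2, -5, 3)

(-2, -5, 3)


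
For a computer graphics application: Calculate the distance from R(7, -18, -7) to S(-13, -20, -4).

d = √[(x₂-x₁)² + (y₂-y₁)² + (z₂-z₁)²]
  = √[(-20)² + (-2)² + 3²]
  = √[400 + 4 + 9]
  = √413
  ≈ 20.32

20.32


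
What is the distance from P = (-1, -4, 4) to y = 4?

distance = |a·x₀ + b·y₀ + c·z₀ - d| / √(a² + b² + c²)
  = |0·(-1) + 1·(-4) + 0·4 - 4| / √(0² + 1² + 0²)
  = |0 - 4 + 0 - 4| / √(0 + 1 + 0)
  = |-8| / √1
  = 8 / 1
  ≈ 8

8


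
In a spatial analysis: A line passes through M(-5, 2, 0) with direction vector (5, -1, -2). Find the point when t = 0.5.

P(t) = M + t·d
  = (-5 + 5·0.5, 2 + (-1)·0.5, 0 + (-2)·0.5)
  = (-5 + 2.5, 2 - 0.5, 0 - 1)
  = (-2.5, 1.5, -1)

(-2.5, 1.5, -1)


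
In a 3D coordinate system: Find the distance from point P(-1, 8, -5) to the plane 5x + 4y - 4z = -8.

distance = |a·x₀ + b·y₀ + c·z₀ - d| / √(a² + b² + c²)
  = |5·(-1) + 4·8 + (-4)·(-5) - (-8)| / √(5² + 4² + (-4)²)
  = |-5 + 32 + 20 + 8| / √(25 + 16 + 16)
  = |55| / √57
  = 55 / 7.55
  ≈ 7.285

7.285


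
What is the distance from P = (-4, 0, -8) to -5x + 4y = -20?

distance = |a·x₀ + b·y₀ + c·z₀ - d| / √(a² + b² + c²)
  = |(-5)·(-4) + 4·0 + 0·(-8) - (-20)| / √((-5)² + 4² + 0²)
  = |20 + 0 + 0 + 20| / √(25 + 16 + 0)
  = |40| / √41
  = 40 / 6.403
  ≈ 6.247

6.247


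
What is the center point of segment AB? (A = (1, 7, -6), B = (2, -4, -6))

M = ((x₁+x₂)/2, (y₁+y₂)/2, (z₁+z₂)/2)
  = ((1 + 2)/2, (7 - 4)/2, (-6 - 6)/2)
  = (3/2, 3/2, -12/2)
  = (1.5, 1.5, -6)

(1.5, 1.5, -6)


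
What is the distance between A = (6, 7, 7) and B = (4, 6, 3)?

d = √[(x₂-x₁)² + (y₂-y₁)² + (z₂-z₁)²]
  = √[(-2)² + (-1)² + (-4)²]
  = √[4 + 1 + 16]
  = √21
  ≈ 4.583

4.583


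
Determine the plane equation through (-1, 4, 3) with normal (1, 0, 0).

The plane through P with normal n = (a, b, c) satisfies n·(r - P) = 0,
i.e. ax + by + cz = a·x₀ + b·y₀ + c·z₀.
d = 1·(-1) + 0·4 + 0·3
  = -1 + 0 + 0
  = -1
Equation: x = -1

x = -1


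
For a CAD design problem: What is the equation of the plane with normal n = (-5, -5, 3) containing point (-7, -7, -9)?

The plane through P with normal n = (a, b, c) satisfies n·(r - P) = 0,
i.e. ax + by + cz = a·x₀ + b·y₀ + c·z₀.
d = (-5)·(-7) + (-5)·(-7) + 3·(-9)
  = 35 + 35 - 27
  = 43
Equation: -5x - 5y + 3z = 43

-5x - 5y + 3z = 43


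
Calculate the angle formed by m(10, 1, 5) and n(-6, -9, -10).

m·n = 10·(-6) + 1·(-9) + 5·(-10) = -60 - 9 - 50 = -119
|m| = √(10² + 1² + 5²) = √126 ≈ 11.22
|n| = √((-6)² + (-9)² + (-10)²) = √217 ≈ 14.73
cos θ = (m·n)/(|m||n|) = -119/(11.22·14.73) ≈ -0.7197
θ = arccos(-0.7197) ≈ 136°

136°


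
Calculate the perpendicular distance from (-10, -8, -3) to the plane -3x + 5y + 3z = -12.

distance = |a·x₀ + b·y₀ + c·z₀ - d| / √(a² + b² + c²)
  = |(-3)·(-10) + 5·(-8) + 3·(-3) - (-12)| / √((-3)² + 5² + 3²)
  = |30 - 40 - 9 + 12| / √(9 + 25 + 9)
  = |-7| / √43
  = 7 / 6.557
  ≈ 1.067

1.067


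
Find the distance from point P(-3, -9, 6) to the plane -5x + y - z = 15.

distance = |a·x₀ + b·y₀ + c·z₀ - d| / √(a² + b² + c²)
  = |(-5)·(-3) + 1·(-9) + (-1)·6 - 15| / √((-5)² + 1² + (-1)²)
  = |15 - 9 - 6 - 15| / √(25 + 1 + 1)
  = |-15| / √27
  = 15 / 5.196
  ≈ 2.887

2.887


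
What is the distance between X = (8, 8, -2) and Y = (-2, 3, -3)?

d = √[(x₂-x₁)² + (y₂-y₁)² + (z₂-z₁)²]
  = √[(-10)² + (-5)² + (-1)²]
  = √[100 + 25 + 1]
  = √126
  ≈ 11.22

11.22


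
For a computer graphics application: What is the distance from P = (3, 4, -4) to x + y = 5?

distance = |a·x₀ + b·y₀ + c·z₀ - d| / √(a² + b² + c²)
  = |1·3 + 1·4 + 0·(-4) - 5| / √(1² + 1² + 0²)
  = |3 + 4 + 0 - 5| / √(1 + 1 + 0)
  = |2| / √2
  = 2 / 1.414
  ≈ 1.414

1.414


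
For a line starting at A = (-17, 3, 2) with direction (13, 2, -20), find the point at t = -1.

P(t) = A + t·d
  = (-17 + 13·(-1), 3 + 2·(-1), 2 + (-20)·(-1))
  = (-17 - 13, 3 - 2, 2 + 20)
  = (-30, 1, 22)

(-30, 1, 22)


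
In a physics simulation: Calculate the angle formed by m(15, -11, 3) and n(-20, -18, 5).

m·n = 15·(-20) + (-11)·(-18) + 3·5 = -300 + 198 + 15 = -87
|m| = √(15² + (-11)² + 3²) = √355 ≈ 18.84
|n| = √((-20)² + (-18)² + 5²) = √749 ≈ 27.37
cos θ = (m·n)/(|m||n|) = -87/(18.84·27.37) ≈ -0.1687
θ = arccos(-0.1687) ≈ 99.71°

99.71°


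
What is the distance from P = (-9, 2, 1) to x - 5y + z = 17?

distance = |a·x₀ + b·y₀ + c·z₀ - d| / √(a² + b² + c²)
  = |1·(-9) + (-5)·2 + 1·1 - 17| / √(1² + (-5)² + 1²)
  = |-9 - 10 + 1 - 17| / √(1 + 25 + 1)
  = |-35| / √27
  = 35 / 5.196
  ≈ 6.736

6.736


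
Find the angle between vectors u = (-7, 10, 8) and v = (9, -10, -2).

u·v = (-7)·9 + 10·(-10) + 8·(-2) = -63 - 100 - 16 = -179
|u| = √((-7)² + 10² + 8²) = √213 ≈ 14.59
|v| = √(9² + (-10)² + (-2)²) = √185 ≈ 13.6
cos θ = (u·v)/(|u||v|) = -179/(14.59·13.6) ≈ -0.9017
θ = arccos(-0.9017) ≈ 154.4°

154.4°


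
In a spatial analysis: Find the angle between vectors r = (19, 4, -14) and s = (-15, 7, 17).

r·s = 19·(-15) + 4·7 + (-14)·17 = -285 + 28 - 238 = -495
|r| = √(19² + 4² + (-14)²) = √573 ≈ 23.94
|s| = √((-15)² + 7² + 17²) = √563 ≈ 23.73
cos θ = (r·s)/(|r||s|) = -495/(23.94·23.73) ≈ -0.8715
θ = arccos(-0.8715) ≈ 150.6°

150.6°


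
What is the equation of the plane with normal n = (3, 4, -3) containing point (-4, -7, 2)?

The plane through P with normal n = (a, b, c) satisfies n·(r - P) = 0,
i.e. ax + by + cz = a·x₀ + b·y₀ + c·z₀.
d = 3·(-4) + 4·(-7) + (-3)·2
  = -12 - 28 - 6
  = -46
Equation: 3x + 4y - 3z = -46

3x + 4y - 3z = -46


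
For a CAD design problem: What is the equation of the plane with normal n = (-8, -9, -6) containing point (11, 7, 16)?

The plane through P with normal n = (a, b, c) satisfies n·(r - P) = 0,
i.e. ax + by + cz = a·x₀ + b·y₀ + c·z₀.
d = (-8)·11 + (-9)·7 + (-6)·16
  = -88 - 63 - 96
  = -247
Equation: -8x - 9y - 6z = -247

-8x - 9y - 6z = -247


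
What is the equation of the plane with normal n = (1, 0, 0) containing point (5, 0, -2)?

The plane through P with normal n = (a, b, c) satisfies n·(r - P) = 0,
i.e. ax + by + cz = a·x₀ + b·y₀ + c·z₀.
d = 1·5 + 0·0 + 0·(-2)
  = 5 + 0 + 0
  = 5
Equation: x = 5

x = 5


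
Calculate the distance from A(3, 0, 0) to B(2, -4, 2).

d = √[(x₂-x₁)² + (y₂-y₁)² + (z₂-z₁)²]
  = √[(-1)² + (-4)² + 2²]
  = √[1 + 16 + 4]
  = √21
  ≈ 4.583

4.583


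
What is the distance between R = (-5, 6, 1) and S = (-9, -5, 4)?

d = √[(x₂-x₁)² + (y₂-y₁)² + (z₂-z₁)²]
  = √[(-4)² + (-11)² + 3²]
  = √[16 + 121 + 9]
  = √146
  ≈ 12.08

12.08


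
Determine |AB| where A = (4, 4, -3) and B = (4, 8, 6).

d = √[(x₂-x₁)² + (y₂-y₁)² + (z₂-z₁)²]
  = √[0² + 4² + 9²]
  = √[0 + 16 + 81]
  = √97
  ≈ 9.849

9.849


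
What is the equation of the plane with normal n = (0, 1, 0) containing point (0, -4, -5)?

The plane through P with normal n = (a, b, c) satisfies n·(r - P) = 0,
i.e. ax + by + cz = a·x₀ + b·y₀ + c·z₀.
d = 0·0 + 1·(-4) + 0·(-5)
  = 0 - 4 + 0
  = -4
Equation: y = -4

y = -4


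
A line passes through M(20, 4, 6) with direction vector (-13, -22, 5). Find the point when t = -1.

P(t) = M + t·d
  = (20 + (-13)·(-1), 4 + (-22)·(-1), 6 + 5·(-1))
  = (20 + 13, 4 + 22, 6 - 5)
  = (33, 26, 1)

(33, 26, 1)


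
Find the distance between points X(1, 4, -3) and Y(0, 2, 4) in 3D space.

d = √[(x₂-x₁)² + (y₂-y₁)² + (z₂-z₁)²]
  = √[(-1)² + (-2)² + 7²]
  = √[1 + 4 + 49]
  = √54
  ≈ 7.348

7.348


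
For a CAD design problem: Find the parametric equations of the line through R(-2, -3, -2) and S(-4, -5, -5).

Direction vector d = S - R = (-4 + 2, -5 + 3, -5 + 2) = (-2, -2, -3)
Parametric form r = R + t·d:
x = -2 - 2t, y = -3 - 2t, z = -2 - 3t

x = -2 - 2t, y = -3 - 2t, z = -2 - 3t


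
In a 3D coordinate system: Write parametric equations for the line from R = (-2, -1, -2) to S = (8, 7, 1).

Direction vector d = S - R = (8 + 2, 7 + 1, 1 + 2) = (10, 8, 3)
Parametric form r = R + t·d:
x = -2 + 10t, y = -1 + 8t, z = -2 + 3t

x = -2 + 10t, y = -1 + 8t, z = -2 + 3t


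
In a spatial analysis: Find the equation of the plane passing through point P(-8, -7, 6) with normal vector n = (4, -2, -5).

The plane through P with normal n = (a, b, c) satisfies n·(r - P) = 0,
i.e. ax + by + cz = a·x₀ + b·y₀ + c·z₀.
d = 4·(-8) + (-2)·(-7) + (-5)·6
  = -32 + 14 - 30
  = -48
Equation: 4x - 2y - 5z = -48

4x - 2y - 5z = -48


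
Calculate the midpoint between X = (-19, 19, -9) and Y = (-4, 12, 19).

M = ((x₁+x₂)/2, (y₁+y₂)/2, (z₁+z₂)/2)
  = ((-19 - 4)/2, (19 + 12)/2, (-9 + 19)/2)
  = (-23/2, 31/2, 10/2)
  = (-11.5, 15.5, 5)

(-11.5, 15.5, 5)


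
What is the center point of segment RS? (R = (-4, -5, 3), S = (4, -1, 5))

M = ((x₁+x₂)/2, (y₁+y₂)/2, (z₁+z₂)/2)
  = ((-4 + 4)/2, (-5 - 1)/2, (3 + 5)/2)
  = (0/2, -6/2, 8/2)
  = (0, -3, 4)

(0, -3, 4)


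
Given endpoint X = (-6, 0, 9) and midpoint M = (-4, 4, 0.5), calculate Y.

Y = 2M - X
  = (2·(-4) - (-6), 2·4 - 0, 2·0.5 - 9)
  = (-8 + 6, 8 + 0, 1 - 9)
  = (-2, 8, -8)

(-2, 8, -8)


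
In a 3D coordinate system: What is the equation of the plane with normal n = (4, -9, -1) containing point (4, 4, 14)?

The plane through P with normal n = (a, b, c) satisfies n·(r - P) = 0,
i.e. ax + by + cz = a·x₀ + b·y₀ + c·z₀.
d = 4·4 + (-9)·4 + (-1)·14
  = 16 - 36 - 14
  = -34
Equation: 4x - 9y - z = -34

4x - 9y - z = -34


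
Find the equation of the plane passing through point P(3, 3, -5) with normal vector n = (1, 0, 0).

The plane through P with normal n = (a, b, c) satisfies n·(r - P) = 0,
i.e. ax + by + cz = a·x₀ + b·y₀ + c·z₀.
d = 1·3 + 0·3 + 0·(-5)
  = 3 + 0 + 0
  = 3
Equation: x = 3

x = 3


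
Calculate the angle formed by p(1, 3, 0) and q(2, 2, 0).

p·q = 1·2 + 3·2 + 0·0 = 2 + 6 + 0 = 8
|p| = √(1² + 3² + 0²) = √10 ≈ 3.162
|q| = √(2² + 2² + 0²) = √8 ≈ 2.828
cos θ = (p·q)/(|p||q|) = 8/(3.162·2.828) ≈ 0.8944
θ = arccos(0.8944) ≈ 26.57°

26.57°


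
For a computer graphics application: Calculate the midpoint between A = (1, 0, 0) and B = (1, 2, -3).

M = ((x₁+x₂)/2, (y₁+y₂)/2, (z₁+z₂)/2)
  = ((1 + 1)/2, (0 + 2)/2, (0 - 3)/2)
  = (2/2, 2/2, -3/2)
  = (1, 1, -1.5)

(1, 1, -1.5)


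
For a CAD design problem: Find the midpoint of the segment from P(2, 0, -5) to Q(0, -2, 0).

M = ((x₁+x₂)/2, (y₁+y₂)/2, (z₁+z₂)/2)
  = ((2 + 0)/2, (0 - 2)/2, (-5 + 0)/2)
  = (2/2, -2/2, -5/2)
  = (1, -1, -2.5)

(1, -1, -2.5)


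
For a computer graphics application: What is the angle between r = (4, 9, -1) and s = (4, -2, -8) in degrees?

r·s = 4·4 + 9·(-2) + (-1)·(-8) = 16 - 18 + 8 = 6
|r| = √(4² + 9² + (-1)²) = √98 ≈ 9.899
|s| = √(4² + (-2)² + (-8)²) = √84 ≈ 9.165
cos θ = (r·s)/(|r||s|) = 6/(9.899·9.165) ≈ 0.06613
θ = arccos(0.06613) ≈ 86.21°

86.21°


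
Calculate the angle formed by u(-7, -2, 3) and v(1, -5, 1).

u·v = (-7)·1 + (-2)·(-5) + 3·1 = -7 + 10 + 3 = 6
|u| = √((-7)² + (-2)² + 3²) = √62 ≈ 7.874
|v| = √(1² + (-5)² + 1²) = √27 ≈ 5.196
cos θ = (u·v)/(|u||v|) = 6/(7.874·5.196) ≈ 0.1466
θ = arccos(0.1466) ≈ 81.57°

81.57°


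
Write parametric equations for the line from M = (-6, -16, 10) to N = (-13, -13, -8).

Direction vector d = N - M = (-13 + 6, -13 + 16, -8 - 10) = (-7, 3, -18)
Parametric form r = M + t·d:
x = -6 - 7t, y = -16 + 3t, z = 10 - 18t

x = -6 - 7t, y = -16 + 3t, z = 10 - 18t


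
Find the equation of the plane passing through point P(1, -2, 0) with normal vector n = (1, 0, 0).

The plane through P with normal n = (a, b, c) satisfies n·(r - P) = 0,
i.e. ax + by + cz = a·x₀ + b·y₀ + c·z₀.
d = 1·1 + 0·(-2) + 0·0
  = 1 + 0 + 0
  = 1
Equation: x = 1

x = 1


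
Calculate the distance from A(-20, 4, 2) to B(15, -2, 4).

d = √[(x₂-x₁)² + (y₂-y₁)² + (z₂-z₁)²]
  = √[35² + (-6)² + 2²]
  = √[1225 + 36 + 4]
  = √1265
  ≈ 35.57

35.57


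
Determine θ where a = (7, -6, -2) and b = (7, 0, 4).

a·b = 7·7 + (-6)·0 + (-2)·4 = 49 + 0 - 8 = 41
|a| = √(7² + (-6)² + (-2)²) = √89 ≈ 9.434
|b| = √(7² + 0² + 4²) = √65 ≈ 8.062
cos θ = (a·b)/(|a||b|) = 41/(9.434·8.062) ≈ 0.5391
θ = arccos(0.5391) ≈ 57.38°

57.38°


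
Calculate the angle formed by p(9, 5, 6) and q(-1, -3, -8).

p·q = 9·(-1) + 5·(-3) + 6·(-8) = -9 - 15 - 48 = -72
|p| = √(9² + 5² + 6²) = √142 ≈ 11.92
|q| = √((-1)² + (-3)² + (-8)²) = √74 ≈ 8.602
cos θ = (p·q)/(|p||q|) = -72/(11.92·8.602) ≈ -0.7024
θ = arccos(-0.7024) ≈ 134.6°

134.6°


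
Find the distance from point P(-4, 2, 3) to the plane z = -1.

distance = |a·x₀ + b·y₀ + c·z₀ - d| / √(a² + b² + c²)
  = |0·(-4) + 0·2 + 1·3 - (-1)| / √(0² + 0² + 1²)
  = |0 + 0 + 3 + 1| / √(0 + 0 + 1)
  = |4| / √1
  = 4 / 1
  ≈ 4

4


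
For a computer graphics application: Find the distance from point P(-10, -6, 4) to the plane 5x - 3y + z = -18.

distance = |a·x₀ + b·y₀ + c·z₀ - d| / √(a² + b² + c²)
  = |5·(-10) + (-3)·(-6) + 1·4 - (-18)| / √(5² + (-3)² + 1²)
  = |-50 + 18 + 4 + 18| / √(25 + 9 + 1)
  = |-10| / √35
  = 10 / 5.916
  ≈ 1.69

1.69


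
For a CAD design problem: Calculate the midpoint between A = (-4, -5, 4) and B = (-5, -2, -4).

M = ((x₁+x₂)/2, (y₁+y₂)/2, (z₁+z₂)/2)
  = ((-4 - 5)/2, (-5 - 2)/2, (4 - 4)/2)
  = (-9/2, -7/2, 0/2)
  = (-4.5, -3.5, 0)

(-4.5, -3.5, 0)


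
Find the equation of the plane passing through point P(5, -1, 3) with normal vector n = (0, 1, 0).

The plane through P with normal n = (a, b, c) satisfies n·(r - P) = 0,
i.e. ax + by + cz = a·x₀ + b·y₀ + c·z₀.
d = 0·5 + 1·(-1) + 0·3
  = 0 - 1 + 0
  = -1
Equation: y = -1

y = -1


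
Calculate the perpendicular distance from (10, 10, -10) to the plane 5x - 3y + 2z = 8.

distance = |a·x₀ + b·y₀ + c·z₀ - d| / √(a² + b² + c²)
  = |5·10 + (-3)·10 + 2·(-10) - 8| / √(5² + (-3)² + 2²)
  = |50 - 30 - 20 - 8| / √(25 + 9 + 4)
  = |-8| / √38
  = 8 / 6.164
  ≈ 1.298

1.298


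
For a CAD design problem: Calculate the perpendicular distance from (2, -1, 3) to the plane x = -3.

distance = |a·x₀ + b·y₀ + c·z₀ - d| / √(a² + b² + c²)
  = |1·2 + 0·(-1) + 0·3 - (-3)| / √(1² + 0² + 0²)
  = |2 + 0 + 0 + 3| / √(1 + 0 + 0)
  = |5| / √1
  = 5 / 1
  ≈ 5

5


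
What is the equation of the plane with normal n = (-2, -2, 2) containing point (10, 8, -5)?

The plane through P with normal n = (a, b, c) satisfies n·(r - P) = 0,
i.e. ax + by + cz = a·x₀ + b·y₀ + c·z₀.
d = (-2)·10 + (-2)·8 + 2·(-5)
  = -20 - 16 - 10
  = -46
Equation: -2x - 2y + 2z = -46

-2x - 2y + 2z = -46


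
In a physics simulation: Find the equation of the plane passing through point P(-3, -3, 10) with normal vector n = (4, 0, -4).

The plane through P with normal n = (a, b, c) satisfies n·(r - P) = 0,
i.e. ax + by + cz = a·x₀ + b·y₀ + c·z₀.
d = 4·(-3) + 0·(-3) + (-4)·10
  = -12 + 0 - 40
  = -52
Equation: 4x - 4z = -52

4x - 4z = -52
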